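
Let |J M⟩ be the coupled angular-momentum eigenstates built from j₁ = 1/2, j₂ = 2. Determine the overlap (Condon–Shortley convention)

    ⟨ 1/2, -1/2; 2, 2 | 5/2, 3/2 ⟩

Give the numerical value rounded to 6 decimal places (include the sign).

+0.447214  (= +√(1/5))

triangle: 0!·1!·4!/6! = 24/720
(j±m)!: 0!·1!·4!·0!·4!·1! = 576
prefactor² = (2J+1)·Δ·N² = 576/5
  k=0: +1/(0!·0!·1!·4!·0!·0!) = 1/24
Σ = 1/24  ⇒  CG² = 576/5·1/24² = 1/5
CG = +√(1/5) = +0.447214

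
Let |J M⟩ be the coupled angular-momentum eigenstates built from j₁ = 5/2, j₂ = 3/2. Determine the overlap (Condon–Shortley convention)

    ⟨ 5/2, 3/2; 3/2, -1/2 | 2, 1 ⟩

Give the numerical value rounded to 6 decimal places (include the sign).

√[5·2!3!1!/7! · 4!1!1!2!3!1!] = √(24/7)
  +(−1)^0/∏(0,2,1,1,2,0)! = 1/4  (running 1/4)
  +(−1)^1/∏(1,1,0,0,3,1)! = -1/6  (running 1/12)
⟨..|..⟩ = √(24/7)·(1/12) = +0.154303

+√(1/42) ≈ +0.154303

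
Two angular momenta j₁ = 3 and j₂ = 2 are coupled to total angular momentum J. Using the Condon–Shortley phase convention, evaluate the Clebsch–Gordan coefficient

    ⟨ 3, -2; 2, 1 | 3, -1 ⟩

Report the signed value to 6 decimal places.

√[7·2!4!2!/9! · 1!5!3!1!2!4!] = √(64)
  +(−1)^1/∏(1,1,4,2,0,0)! = -1/48  (running -1/48)
  +(−1)^2/∏(2,0,3,1,1,1)! = 1/12  (running 1/16)
⟨..|..⟩ = √(64)·(1/16) = +0.500000

+√(1/4) = +0.500000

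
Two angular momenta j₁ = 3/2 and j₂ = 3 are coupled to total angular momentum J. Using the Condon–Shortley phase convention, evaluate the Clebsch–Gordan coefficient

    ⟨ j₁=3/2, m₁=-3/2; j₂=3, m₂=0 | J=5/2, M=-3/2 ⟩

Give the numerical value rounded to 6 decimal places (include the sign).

j₁+j₂−J=2  J+j₁−j₂=1  J−j₁+j₂=4  j₁+j₂+J+1=8
(j₁±m₁, j₂±m₂, J±M) = (0,3,3,3,1,4)
P² = 1296/35
sum k=2..2:
  [2] +1/12 = 1/12
S = 1/12
C² = P²·S² = 9/35 ; C = +0.507093

+√(9/35) ≈ +0.507093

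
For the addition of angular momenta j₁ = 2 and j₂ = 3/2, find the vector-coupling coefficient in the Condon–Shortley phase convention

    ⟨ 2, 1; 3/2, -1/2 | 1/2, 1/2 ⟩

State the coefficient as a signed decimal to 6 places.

j₁+j₂−J=3  J+j₁−j₂=1  J−j₁+j₂=0  j₁+j₂+J+1=5
(j₁±m₁, j₂±m₂, J±M) = (3,1,1,2,1,0)
P² = 6/5
sum k=1..1:
  [1] −1/2 = -1/2
S = -1/2
C² = P²·S² = 3/10 ; C = -0.547723

−√(3/10) = -0.547723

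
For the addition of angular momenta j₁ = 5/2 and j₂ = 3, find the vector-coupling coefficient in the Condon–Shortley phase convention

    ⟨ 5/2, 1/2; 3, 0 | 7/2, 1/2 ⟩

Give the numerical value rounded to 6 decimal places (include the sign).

triangle: 2!·3!·4!/10! = 288/3628800
(j±m)!: 3!·2!·3!·3!·4!·3! = 62208
prefactor² = (2J+1)·Δ·N² = 6912/175
  k=0: +1/(0!·2!·2!·3!·1!·1!) = 1/24
  k=1: −1/(1!·1!·1!·2!·2!·2!) = -1/8
  k=2: +1/(2!·0!·0!·1!·3!·3!) = 1/72
Σ = -5/72  ⇒  CG² = 6912/175·(-5/72)² = 4/21
CG = −√(4/21) = -0.436436

-0.436436  (= −√(4/21))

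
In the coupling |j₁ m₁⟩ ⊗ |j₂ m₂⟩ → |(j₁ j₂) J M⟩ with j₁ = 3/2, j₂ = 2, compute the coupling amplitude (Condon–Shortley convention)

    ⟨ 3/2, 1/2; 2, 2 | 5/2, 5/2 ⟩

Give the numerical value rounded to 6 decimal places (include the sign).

triangle: 1!×2!×3!/7! = 12/5040
(j±m)!: 2!×1!×4!×0!×5!×0! = 5760
prefactor² = (2J+1)×Δ×N² = 576/7
  k=1: −1/(1!×0!×0!×3!×2!×0!) = -1/12
Σ = -1/12  ⇒  CG² = 576/7×(-1/12)² = 4/7
CG = −√(4/7) = -0.755929

−√(4/7) ≈ -0.755929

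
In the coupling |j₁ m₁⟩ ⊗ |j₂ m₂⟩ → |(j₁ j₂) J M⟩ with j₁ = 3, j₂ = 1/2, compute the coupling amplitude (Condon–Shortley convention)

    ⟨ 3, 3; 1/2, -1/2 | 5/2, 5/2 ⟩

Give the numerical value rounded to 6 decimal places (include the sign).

+0.925820

√[6·1!5!0!/7! · 6!0!0!1!5!0!] = √(86400/7)
  +(−1)^0/∏(0,1,0,0,5,0)! = 1/120  (running 1/120)
⟨..|..⟩ = √(86400/7)·(1/120) = +0.925820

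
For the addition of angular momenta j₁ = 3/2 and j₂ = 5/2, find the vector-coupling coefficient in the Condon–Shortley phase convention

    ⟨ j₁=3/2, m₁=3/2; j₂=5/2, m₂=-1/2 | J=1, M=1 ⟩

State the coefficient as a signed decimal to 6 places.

+0.223607

√[3·3!0!2!/6! · 3!0!2!3!2!0!] = √(36/5)
  +(−1)^0/∏(0,3,0,2,0,0)! = 1/12  (running 1/12)
⟨..|..⟩ = √(36/5)·(1/12) = +0.223607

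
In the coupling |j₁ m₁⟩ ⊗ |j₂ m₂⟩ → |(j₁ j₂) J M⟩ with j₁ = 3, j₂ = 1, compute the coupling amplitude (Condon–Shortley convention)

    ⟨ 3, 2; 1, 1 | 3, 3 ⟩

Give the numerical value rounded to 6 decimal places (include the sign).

-0.500000

triangle: 1!·5!·1!/8! = 120/40320
(j±m)!: 5!·1!·2!·0!·6!·0! = 172800
prefactor² = (2J+1)·Δ·N² = 3600
  k=1: −1/(1!·0!·0!·1!·5!·0!) = -1/120
Σ = -1/120  ⇒  CG² = 3600·(-1/120)² = 1/4
CG = −√(1/4) = -0.500000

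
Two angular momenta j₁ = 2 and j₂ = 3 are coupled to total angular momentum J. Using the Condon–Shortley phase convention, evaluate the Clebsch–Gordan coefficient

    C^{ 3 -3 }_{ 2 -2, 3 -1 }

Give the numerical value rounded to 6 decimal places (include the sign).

+√(1/6) ≈ +0.408248

triangle: 2!×2!×4!/9! = 96/362880
(j±m)!: 0!×4!×2!×4!×0!×6! = 829440
prefactor² = (2J+1)×Δ×N² = 1536
  k=2: +1/(2!×0!×2!×0!×0!×4!) = 1/96
Σ = 1/96  ⇒  CG² = 1536×1/96² = 1/6
CG = +√(1/6) = +0.408248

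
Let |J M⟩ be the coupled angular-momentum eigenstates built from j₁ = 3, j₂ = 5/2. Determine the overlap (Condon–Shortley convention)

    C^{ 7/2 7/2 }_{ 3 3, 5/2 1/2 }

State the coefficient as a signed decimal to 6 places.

+√(1/3) = +0.577350

j₁+j₂−J=2  J+j₁−j₂=4  J−j₁+j₂=3  j₁+j₂+J+1=10
(j₁±m₁, j₂±m₂, J±M) = (6,0,3,2,7,0)
P² = 27648
sum k=0..0:
  [0] +1/288 = 1/288
S = 1/288
C² = P²·S² = 1/3 ; C = +0.577350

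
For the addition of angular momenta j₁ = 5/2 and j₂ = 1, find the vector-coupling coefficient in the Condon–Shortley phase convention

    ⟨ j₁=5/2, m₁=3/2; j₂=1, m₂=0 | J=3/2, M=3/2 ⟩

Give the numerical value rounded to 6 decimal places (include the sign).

-0.516398  (= −√(4/15))

j₁+j₂−J=2  J+j₁−j₂=3  J−j₁+j₂=0  j₁+j₂+J+1=6
(j₁±m₁, j₂±m₂, J±M) = (4,1,1,1,3,0)
P² = 48/5
sum k=1..1:
  [1] −1/6 = -1/6
S = -1/6
C² = P²·S² = 4/15 ; C = -0.516398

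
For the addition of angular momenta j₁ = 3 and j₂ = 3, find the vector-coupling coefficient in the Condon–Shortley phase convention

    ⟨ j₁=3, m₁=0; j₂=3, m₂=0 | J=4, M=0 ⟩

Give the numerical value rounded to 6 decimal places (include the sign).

j₁+j₂−J=2  J+j₁−j₂=4  J−j₁+j₂=4  j₁+j₂+J+1=11
(j₁±m₁, j₂±m₂, J±M) = (3,3,3,3,4,4)
P² = 373248/1925
sum k=0..2:
  [0] +1/72 = 1/72
  [1] −1/16 = -1/16
  [2] +1/72 = 1/72
S = -5/144
C² = P²·S² = 18/77 ; C = -0.483494

-0.483494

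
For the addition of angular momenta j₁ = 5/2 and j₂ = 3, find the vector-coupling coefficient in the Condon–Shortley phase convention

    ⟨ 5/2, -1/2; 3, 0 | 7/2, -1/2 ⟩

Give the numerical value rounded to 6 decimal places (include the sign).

-0.436436  (= −√(4/21))

triangle: 2!×3!×4!/10! = 288/3628800
(j±m)!: 2!×3!×3!×3!×3!×4! = 62208
prefactor² = (2J+1)×Δ×N² = 6912/175
  k=0: +1/(0!×2!×3!×3!×0!×1!) = 1/72
  k=1: −1/(1!×1!×2!×2!×1!×2!) = -1/8
  k=2: +1/(2!×0!×1!×1!×2!×3!) = 1/24
Σ = -5/72  ⇒  CG² = 6912/175×(-5/72)² = 4/21
CG = −√(4/21) = -0.436436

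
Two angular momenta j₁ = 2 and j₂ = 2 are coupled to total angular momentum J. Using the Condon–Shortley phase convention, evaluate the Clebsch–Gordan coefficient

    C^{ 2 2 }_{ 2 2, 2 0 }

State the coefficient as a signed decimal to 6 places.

+0.534522

j₁+j₂−J=2  J+j₁−j₂=2  J−j₁+j₂=2  j₁+j₂+J+1=7
(j₁±m₁, j₂±m₂, J±M) = (4,0,2,2,4,0)
P² = 128/7
sum k=0..0:
  [0] +1/8 = 1/8
S = 1/8
C² = P²·S² = 2/7 ; C = +0.534522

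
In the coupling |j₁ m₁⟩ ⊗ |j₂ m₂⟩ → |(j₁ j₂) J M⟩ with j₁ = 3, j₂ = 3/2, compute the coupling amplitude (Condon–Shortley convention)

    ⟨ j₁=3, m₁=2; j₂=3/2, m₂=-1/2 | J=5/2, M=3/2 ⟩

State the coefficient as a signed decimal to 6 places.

+0.267261

triangle: 2!·4!·1!/8! = 48/40320
(j±m)!: 5!·1!·1!·2!·4!·1! = 5760
prefactor² = (2J+1)·Δ·N² = 288/7
  k=0: +1/(0!·2!·1!·1!·3!·0!) = 1/12
  k=1: −1/(1!·1!·0!·0!·4!·1!) = -1/24
Σ = 1/24  ⇒  CG² = 288/7·1/24² = 1/14
CG = +√(1/14) = +0.267261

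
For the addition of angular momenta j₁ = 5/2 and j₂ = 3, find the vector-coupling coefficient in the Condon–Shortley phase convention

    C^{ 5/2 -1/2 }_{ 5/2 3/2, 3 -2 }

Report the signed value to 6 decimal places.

j₁+j₂−J=3  J+j₁−j₂=2  J−j₁+j₂=3  j₁+j₂+J+1=9
(j₁±m₁, j₂±m₂, J±M) = (4,1,1,5,2,3)
P² = 288/7
sum k=0..1:
  [0] +1/12 = 1/12
  [1] −1/24 = -1/24
S = 1/24
C² = P²·S² = 1/14 ; C = +0.267261

+0.267261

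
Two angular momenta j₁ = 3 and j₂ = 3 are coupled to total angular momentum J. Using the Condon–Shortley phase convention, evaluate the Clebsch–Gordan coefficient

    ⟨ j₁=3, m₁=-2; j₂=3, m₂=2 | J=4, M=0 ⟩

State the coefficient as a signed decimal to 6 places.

triangle: 2!*4!*4!/11! = 1152/39916800
(j±m)!: 1!*5!*5!*1!*4!*4! = 8294400
prefactor² = (2J+1)*Δ*N² = 165888/77
  k=1: −1/(1!*1!*4!*4!*0!*0!) = -1/576
  k=2: +1/(2!*0!*3!*3!*1!*1!) = 1/72
Σ = 7/576  ⇒  CG² = 165888/77*7/576² = 7/22
CG = +√(7/22) = +0.564076

+0.564076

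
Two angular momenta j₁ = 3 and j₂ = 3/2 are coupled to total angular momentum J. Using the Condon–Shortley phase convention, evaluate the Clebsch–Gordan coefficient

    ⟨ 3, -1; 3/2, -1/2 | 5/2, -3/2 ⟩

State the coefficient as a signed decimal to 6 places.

triangle: 2!·4!·1!/8! = 48/40320
(j±m)!: 2!·4!·1!·2!·1!·4! = 2304
prefactor² = (2J+1)·Δ·N² = 576/35
  k=0: +1/(0!·2!·4!·1!·0!·0!) = 1/48
  k=1: −1/(1!·1!·3!·0!·1!·1!) = -1/6
Σ = -7/48  ⇒  CG² = 576/35·(-7/48)² = 7/20
CG = −√(7/20) = -0.591608

−√(7/20) ≈ -0.591608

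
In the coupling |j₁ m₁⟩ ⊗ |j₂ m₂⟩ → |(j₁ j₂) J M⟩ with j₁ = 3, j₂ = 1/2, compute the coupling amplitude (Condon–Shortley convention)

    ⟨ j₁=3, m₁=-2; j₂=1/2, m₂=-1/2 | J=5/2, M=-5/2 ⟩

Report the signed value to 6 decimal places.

√[6·1!5!0!/7! · 1!5!0!1!0!5!] = √(14400/7)
  +(−1)^0/∏(0,1,5,0,0,0)! = 1/120  (running 1/120)
⟨..|..⟩ = √(14400/7)·(1/120) = +0.377964

+0.377964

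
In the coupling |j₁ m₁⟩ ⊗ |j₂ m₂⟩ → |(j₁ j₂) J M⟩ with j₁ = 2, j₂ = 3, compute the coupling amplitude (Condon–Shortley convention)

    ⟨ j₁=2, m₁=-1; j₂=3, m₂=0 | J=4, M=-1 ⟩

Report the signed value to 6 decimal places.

j₁+j₂−J=1  J+j₁−j₂=3  J−j₁+j₂=5  j₁+j₂+J+1=10
(j₁±m₁, j₂±m₂, J±M) = (1,3,3,3,3,5)
P² = 1944/7
sum k=0..1:
  [0] +1/72 = 1/72
  [1] −1/24 = -1/24
S = -1/36
C² = P²·S² = 3/14 ; C = -0.462910

-0.462910  (= −√(3/14))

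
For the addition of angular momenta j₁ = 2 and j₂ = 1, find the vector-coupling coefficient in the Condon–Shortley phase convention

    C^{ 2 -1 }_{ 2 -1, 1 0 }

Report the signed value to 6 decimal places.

j₁+j₂−J=1  J+j₁−j₂=3  J−j₁+j₂=1  j₁+j₂+J+1=6
(j₁±m₁, j₂±m₂, J±M) = (1,3,1,1,1,3)
P² = 3/2
sum k=0..1:
  [0] +1/6 = 1/6
  [1] −1/2 = -1/2
S = -1/3
C² = P²·S² = 1/6 ; C = -0.408248

−√(1/6) = -0.408248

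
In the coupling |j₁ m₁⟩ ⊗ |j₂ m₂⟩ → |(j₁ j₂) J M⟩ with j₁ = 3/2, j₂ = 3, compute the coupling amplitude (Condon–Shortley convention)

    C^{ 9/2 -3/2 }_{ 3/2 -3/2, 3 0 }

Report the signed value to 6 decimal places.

j₁+j₂−J=0  J+j₁−j₂=3  J−j₁+j₂=6  j₁+j₂+J+1=10
(j₁±m₁, j₂±m₂, J±M) = (0,3,3,3,3,6)
P² = 77760/7
sum k=0..0:
  [0] +1/216 = 1/216
S = 1/216
C² = P²·S² = 5/21 ; C = +0.487950

+√(5/21) = +0.487950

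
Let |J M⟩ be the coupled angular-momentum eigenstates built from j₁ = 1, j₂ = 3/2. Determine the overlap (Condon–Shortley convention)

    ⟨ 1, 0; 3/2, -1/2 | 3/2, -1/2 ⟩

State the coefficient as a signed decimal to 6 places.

j₁+j₂−J=1  J+j₁−j₂=1  J−j₁+j₂=2  j₁+j₂+J+1=5
(j₁±m₁, j₂±m₂, J±M) = (1,1,1,2,1,2)
P² = 4/15
sum k=0..1:
  [0] +1/1 = 1
  [1] −1/2 = -1/2
S = 1/2
C² = P²·S² = 1/15 ; C = +0.258199

+√(1/15) = +0.258199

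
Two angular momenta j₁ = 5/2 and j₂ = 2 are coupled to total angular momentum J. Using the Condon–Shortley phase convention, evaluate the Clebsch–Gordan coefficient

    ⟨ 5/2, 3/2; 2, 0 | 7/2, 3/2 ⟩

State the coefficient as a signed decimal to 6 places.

√[8·1!4!3!/9! · 4!1!2!2!5!2!] = √(512/7)
  +(−1)^0/∏(0,1,1,2,3,1)! = 1/12  (running 1/12)
  +(−1)^1/∏(1,0,0,1,4,2)! = -1/48  (running 1/16)
⟨..|..⟩ = √(512/7)·(1/16) = +0.534522

+√(2/7) ≈ +0.534522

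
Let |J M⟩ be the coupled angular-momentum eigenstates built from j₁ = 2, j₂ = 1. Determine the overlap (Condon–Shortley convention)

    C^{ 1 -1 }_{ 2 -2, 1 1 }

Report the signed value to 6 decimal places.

+0.774597

triangle: 2!*2!*0!/5! = 4/120
(j±m)!: 0!*4!*2!*0!*0!*2! = 96
prefactor² = (2J+1)*Δ*N² = 48/5
  k=2: +1/(2!*0!*2!*0!*0!*0!) = 1/4
Σ = 1/4  ⇒  CG² = 48/5*1/4² = 3/5
CG = +√(3/5) = +0.774597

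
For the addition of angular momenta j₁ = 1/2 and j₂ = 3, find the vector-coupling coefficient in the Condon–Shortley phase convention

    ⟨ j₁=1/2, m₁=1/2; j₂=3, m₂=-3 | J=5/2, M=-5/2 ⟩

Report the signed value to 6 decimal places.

+0.925820

triangle: 1!×0!×5!/7! = 120/5040
(j±m)!: 1!×0!×0!×6!×0!×5! = 86400
prefactor² = (2J+1)×Δ×N² = 86400/7
  k=0: +1/(0!×1!×0!×0!×0!×5!) = 1/120
Σ = 1/120  ⇒  CG² = 86400/7×1/120² = 6/7
CG = +√(6/7) = +0.925820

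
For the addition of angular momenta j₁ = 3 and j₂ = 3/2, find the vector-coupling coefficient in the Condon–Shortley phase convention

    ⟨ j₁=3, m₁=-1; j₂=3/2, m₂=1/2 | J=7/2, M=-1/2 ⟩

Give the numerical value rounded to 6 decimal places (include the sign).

-0.534522  (= −√(2/7))

j₁+j₂−J=1  J+j₁−j₂=5  J−j₁+j₂=2  j₁+j₂+J+1=9
(j₁±m₁, j₂±m₂, J±M) = (2,4,2,1,3,4)
P² = 512/7
sum k=0..1:
  [0] +1/48 = 1/48
  [1] −1/12 = -1/12
S = -1/16
C² = P²·S² = 2/7 ; C = -0.534522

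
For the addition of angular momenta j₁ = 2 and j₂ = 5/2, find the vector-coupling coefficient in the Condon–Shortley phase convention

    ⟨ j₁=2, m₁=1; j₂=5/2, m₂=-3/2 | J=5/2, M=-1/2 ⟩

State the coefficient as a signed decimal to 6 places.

+√(6/35) = +0.414039

√[6·2!2!3!/8! · 3!1!1!4!2!3!] = √(216/35)
  +(−1)^0/∏(0,2,1,1,1,2)! = 1/4  (running 1/4)
  +(−1)^1/∏(1,1,0,0,2,3)! = -1/12  (running 1/6)
⟨..|..⟩ = √(216/35)·(1/6) = +0.414039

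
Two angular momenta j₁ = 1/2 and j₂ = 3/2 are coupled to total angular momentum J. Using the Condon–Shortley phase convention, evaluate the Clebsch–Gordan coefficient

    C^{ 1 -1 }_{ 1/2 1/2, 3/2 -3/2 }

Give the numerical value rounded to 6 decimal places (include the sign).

j₁+j₂−J=1  J+j₁−j₂=0  J−j₁+j₂=2  j₁+j₂+J+1=4
(j₁±m₁, j₂±m₂, J±M) = (1,0,0,3,0,2)
P² = 3
sum k=0..0:
  [0] +1/2 = 1/2
S = 1/2
C² = P²·S² = 3/4 ; C = +0.866025

+0.866025  (= +√(3/4))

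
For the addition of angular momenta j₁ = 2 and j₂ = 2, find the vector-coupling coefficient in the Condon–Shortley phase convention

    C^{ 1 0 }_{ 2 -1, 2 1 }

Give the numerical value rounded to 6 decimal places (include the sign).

j₁+j₂−J=3  J+j₁−j₂=1  J−j₁+j₂=1  j₁+j₂+J+1=6
(j₁±m₁, j₂±m₂, J±M) = (1,3,3,1,1,1)
P² = 9/10
sum k=2..3:
  [2] +1/2 = 1/2
  [3] −1/6 = -1/6
S = 1/3
C² = P²·S² = 1/10 ; C = +0.316228

+0.316228  (= +√(1/10))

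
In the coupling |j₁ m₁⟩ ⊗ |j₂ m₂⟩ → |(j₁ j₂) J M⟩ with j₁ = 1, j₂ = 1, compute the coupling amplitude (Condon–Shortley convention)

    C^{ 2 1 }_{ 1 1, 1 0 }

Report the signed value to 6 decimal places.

j₁+j₂−J=0  J+j₁−j₂=2  J−j₁+j₂=2  j₁+j₂+J+1=5
(j₁±m₁, j₂±m₂, J±M) = (2,0,1,1,3,1)
P² = 2
sum k=0..0:
  [0] +1/2 = 1/2
S = 1/2
C² = P²·S² = 1/2 ; C = +0.707107

+√(1/2) ≈ +0.707107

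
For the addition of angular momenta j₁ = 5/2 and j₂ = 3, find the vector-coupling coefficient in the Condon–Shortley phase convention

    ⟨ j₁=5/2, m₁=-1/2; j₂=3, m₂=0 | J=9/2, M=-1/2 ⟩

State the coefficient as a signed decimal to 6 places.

−√(10/231) ≈ -0.208063

j₁+j₂−J=1  J+j₁−j₂=4  J−j₁+j₂=5  j₁+j₂+J+1=11
(j₁±m₁, j₂±m₂, J±M) = (2,3,3,3,4,5)
P² = 69120/77
sum k=0..1:
  [0] +1/72 = 1/72
  [1] −1/48 = -1/48
S = -1/144
C² = P²·S² = 10/231 ; C = -0.208063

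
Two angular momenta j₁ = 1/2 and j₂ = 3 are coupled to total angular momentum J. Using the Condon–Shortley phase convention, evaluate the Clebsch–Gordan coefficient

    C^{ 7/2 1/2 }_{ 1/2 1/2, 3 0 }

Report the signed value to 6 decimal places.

triangle: 0!*1!*6!/8! = 720/40320
(j±m)!: 1!*0!*3!*3!*4!*3! = 5184
prefactor² = (2J+1)*Δ*N² = 5184/7
  k=0: +1/(0!*0!*0!*3!*1!*3!) = 1/36
Σ = 1/36  ⇒  CG² = 5184/7*1/36² = 4/7
CG = +√(4/7) = +0.755929

+0.755929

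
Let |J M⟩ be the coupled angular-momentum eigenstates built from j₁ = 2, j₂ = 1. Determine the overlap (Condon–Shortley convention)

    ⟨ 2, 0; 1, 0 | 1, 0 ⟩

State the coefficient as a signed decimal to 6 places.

√[3·2!2!0!/5! · 2!2!1!1!1!1!] = √(2/5)
  +(−1)^1/∏(1,1,1,0,1,0)! = -1  (running -1)
⟨..|..⟩ = √(2/5)·(-1) = -0.632456

-0.632456  (= −√(2/5))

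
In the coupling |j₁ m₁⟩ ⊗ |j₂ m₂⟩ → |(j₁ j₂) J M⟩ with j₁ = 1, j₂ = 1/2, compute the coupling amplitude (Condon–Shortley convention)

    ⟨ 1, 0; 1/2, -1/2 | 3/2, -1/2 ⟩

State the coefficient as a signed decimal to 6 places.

j₁+j₂−J=0  J+j₁−j₂=2  J−j₁+j₂=1  j₁+j₂+J+1=4
(j₁±m₁, j₂±m₂, J±M) = (1,1,0,1,1,2)
P² = 2/3
sum k=0..0:
  [0] +1/1 = 1
S = 1
C² = P²·S² = 2/3 ; C = +0.816497

+0.816497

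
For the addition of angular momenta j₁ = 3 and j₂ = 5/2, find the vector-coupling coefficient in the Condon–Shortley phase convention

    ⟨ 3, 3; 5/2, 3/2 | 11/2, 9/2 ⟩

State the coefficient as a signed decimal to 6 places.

triangle: 0!·6!·5!/12! = 86400/479001600
(j±m)!: 6!·0!·4!·1!·10!·1! = 62705664000
prefactor² = (2J+1)·Δ·N² = 1492992000/11
  k=0: +1/(0!·0!·0!·4!·6!·1!) = 1/17280
Σ = 1/17280  ⇒  CG² = 1492992000/11·1/17280² = 5/11
CG = +√(5/11) = +0.674200

+√(5/11) ≈ +0.674200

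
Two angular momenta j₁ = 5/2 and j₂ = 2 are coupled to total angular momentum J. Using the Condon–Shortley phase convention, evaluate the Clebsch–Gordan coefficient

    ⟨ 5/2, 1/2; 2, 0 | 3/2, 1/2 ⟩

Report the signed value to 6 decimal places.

−√(2/35) ≈ -0.239046

triangle: 3!*2!*1!/7! = 12/5040
(j±m)!: 3!*2!*2!*2!*2!*1! = 96
prefactor² = (2J+1)*Δ*N² = 32/35
  k=1: −1/(1!*2!*1!*1!*1!*0!) = -1/2
  k=2: +1/(2!*1!*0!*0!*2!*1!) = 1/4
Σ = -1/4  ⇒  CG² = 32/35*(-1/4)² = 2/35
CG = −√(2/35) = -0.239046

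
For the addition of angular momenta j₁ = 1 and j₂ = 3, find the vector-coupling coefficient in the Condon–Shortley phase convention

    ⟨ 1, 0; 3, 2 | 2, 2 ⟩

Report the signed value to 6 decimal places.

−√(5/21) ≈ -0.487950

√[5·2!0!4!/7! · 1!1!5!1!4!0!] = √(960/7)
  +(−1)^1/∏(1,1,0,4,0,0)! = -1/24  (running -1/24)
⟨..|..⟩ = √(960/7)·(-1/24) = -0.487950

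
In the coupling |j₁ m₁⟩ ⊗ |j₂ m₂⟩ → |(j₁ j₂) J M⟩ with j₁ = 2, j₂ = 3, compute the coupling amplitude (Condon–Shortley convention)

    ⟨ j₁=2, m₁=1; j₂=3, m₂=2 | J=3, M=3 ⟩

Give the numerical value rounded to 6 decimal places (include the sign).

-0.645497

j₁+j₂−J=2  J+j₁−j₂=2  J−j₁+j₂=4  j₁+j₂+J+1=9
(j₁±m₁, j₂±m₂, J±M) = (3,1,5,1,6,0)
P² = 960
sum k=1..1:
  [1] −1/48 = -1/48
S = -1/48
C² = P²·S² = 5/12 ; C = -0.645497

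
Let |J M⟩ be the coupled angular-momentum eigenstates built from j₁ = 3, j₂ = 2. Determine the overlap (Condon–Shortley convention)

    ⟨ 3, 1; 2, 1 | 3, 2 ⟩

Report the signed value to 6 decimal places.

-0.500000  (= −√(1/4))

√[7·2!4!2!/9! · 4!2!3!1!5!1!] = √(64)
  +(−1)^1/∏(1,1,1,2,3,0)! = -1/12  (running -1/12)
  +(−1)^2/∏(2,0,0,1,4,1)! = 1/48  (running -1/16)
⟨..|..⟩ = √(64)·(-1/16) = -0.500000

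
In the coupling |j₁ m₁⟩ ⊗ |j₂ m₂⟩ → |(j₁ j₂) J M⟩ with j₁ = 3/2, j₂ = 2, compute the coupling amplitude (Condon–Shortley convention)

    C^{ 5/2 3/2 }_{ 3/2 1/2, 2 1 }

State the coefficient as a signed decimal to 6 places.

√[6·1!2!3!/7! · 2!1!3!1!4!1!] = √(144/35)
  +(−1)^0/∏(0,1,1,3,1,0)! = 1/6  (running 1/6)
  +(−1)^1/∏(1,0,0,2,2,1)! = -1/4  (running -1/12)
⟨..|..⟩ = √(144/35)·(-1/12) = -0.169031

-0.169031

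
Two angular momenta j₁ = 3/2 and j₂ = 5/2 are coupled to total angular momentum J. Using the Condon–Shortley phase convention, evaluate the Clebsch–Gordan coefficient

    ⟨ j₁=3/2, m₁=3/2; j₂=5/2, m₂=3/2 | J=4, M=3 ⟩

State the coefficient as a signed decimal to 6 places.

triangle: 0!*3!*5!/9! = 720/362880
(j±m)!: 3!*0!*4!*1!*7!*1! = 725760
prefactor² = (2J+1)*Δ*N² = 12960
  k=0: +1/(0!*0!*0!*4!*3!*1!) = 1/144
Σ = 1/144  ⇒  CG² = 12960*1/144² = 5/8
CG = +√(5/8) = +0.790569

+0.790569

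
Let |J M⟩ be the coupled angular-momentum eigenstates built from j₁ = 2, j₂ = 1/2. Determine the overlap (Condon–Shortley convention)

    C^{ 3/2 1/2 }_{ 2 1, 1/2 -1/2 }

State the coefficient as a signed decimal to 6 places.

+√(3/5) ≈ +0.774597

j₁+j₂−J=1  J+j₁−j₂=3  J−j₁+j₂=0  j₁+j₂+J+1=5
(j₁±m₁, j₂±m₂, J±M) = (3,1,0,1,2,1)
P² = 12/5
sum k=0..0:
  [0] +1/2 = 1/2
S = 1/2
C² = P²·S² = 3/5 ; C = +0.774597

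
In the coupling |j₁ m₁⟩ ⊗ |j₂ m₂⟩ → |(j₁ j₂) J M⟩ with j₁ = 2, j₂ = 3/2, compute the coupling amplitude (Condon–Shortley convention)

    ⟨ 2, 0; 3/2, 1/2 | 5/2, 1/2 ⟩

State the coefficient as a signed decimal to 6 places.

j₁+j₂−J=1  J+j₁−j₂=3  J−j₁+j₂=2  j₁+j₂+J+1=7
(j₁±m₁, j₂±m₂, J±M) = (2,2,2,1,3,2)
P² = 48/35
sum k=0..1:
  [0] +1/4 = 1/4
  [1] −1/2 = -1/2
S = -1/4
C² = P²·S² = 3/35 ; C = -0.292770

-0.292770  (= −√(3/35))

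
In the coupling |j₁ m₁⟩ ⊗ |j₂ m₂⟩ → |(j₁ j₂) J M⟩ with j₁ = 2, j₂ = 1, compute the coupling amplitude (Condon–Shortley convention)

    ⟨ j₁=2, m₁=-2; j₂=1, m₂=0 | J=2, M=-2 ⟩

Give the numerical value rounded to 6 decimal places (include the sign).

−√(2/3) = -0.816497

√[5·1!3!1!/6! · 0!4!1!1!0!4!] = √(24)
  +(−1)^1/∏(1,0,3,0,0,1)! = -1/6  (running -1/6)
⟨..|..⟩ = √(24)·(-1/6) = -0.816497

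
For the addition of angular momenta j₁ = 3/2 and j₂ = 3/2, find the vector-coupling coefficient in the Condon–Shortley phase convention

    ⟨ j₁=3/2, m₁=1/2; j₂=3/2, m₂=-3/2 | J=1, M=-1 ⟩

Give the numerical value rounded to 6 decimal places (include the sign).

+√(3/10) ≈ +0.547723

triangle: 2!·1!·1!/5! = 2/120
(j±m)!: 2!·1!·0!·3!·0!·2! = 24
prefactor² = (2J+1)·Δ·N² = 6/5
  k=0: +1/(0!·2!·1!·0!·0!·1!) = 1/2
Σ = 1/2  ⇒  CG² = 6/5·1/2² = 3/10
CG = +√(3/10) = +0.547723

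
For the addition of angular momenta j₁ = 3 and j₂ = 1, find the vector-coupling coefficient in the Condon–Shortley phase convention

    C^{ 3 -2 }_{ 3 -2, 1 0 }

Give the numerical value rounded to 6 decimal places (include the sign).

-0.577350  (= −√(1/3))

√[7·1!5!1!/8! · 1!5!1!1!1!5!] = √(300)
  +(−1)^0/∏(0,1,5,1,0,0)! = 1/120  (running 1/120)
  +(−1)^1/∏(1,0,4,0,1,1)! = -1/24  (running -1/30)
⟨..|..⟩ = √(300)·(-1/30) = -0.577350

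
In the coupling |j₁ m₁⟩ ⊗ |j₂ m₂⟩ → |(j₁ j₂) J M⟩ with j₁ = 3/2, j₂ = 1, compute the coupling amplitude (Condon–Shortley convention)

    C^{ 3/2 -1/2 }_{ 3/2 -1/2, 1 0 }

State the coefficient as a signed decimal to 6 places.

−√(1/15) = -0.258199

√[4·1!2!1!/5! · 1!2!1!1!1!2!] = √(4/15)
  +(−1)^0/∏(0,1,2,1,0,0)! = 1/2  (running 1/2)
  +(−1)^1/∏(1,0,1,0,1,1)! = -1  (running -1/2)
⟨..|..⟩ = √(4/15)·(-1/2) = -0.258199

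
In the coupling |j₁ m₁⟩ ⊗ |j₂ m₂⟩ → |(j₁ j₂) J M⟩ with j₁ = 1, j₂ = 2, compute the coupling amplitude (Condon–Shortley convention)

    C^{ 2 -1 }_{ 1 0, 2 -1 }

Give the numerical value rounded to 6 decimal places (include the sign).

+√(1/6) = +0.408248

√[5·1!1!3!/6! · 1!1!1!3!1!3!] = √(3/2)
  +(−1)^0/∏(0,1,1,1,0,2)! = 1/2  (running 1/2)
  +(−1)^1/∏(1,0,0,0,1,3)! = -1/6  (running 1/3)
⟨..|..⟩ = √(3/2)·(1/3) = +0.408248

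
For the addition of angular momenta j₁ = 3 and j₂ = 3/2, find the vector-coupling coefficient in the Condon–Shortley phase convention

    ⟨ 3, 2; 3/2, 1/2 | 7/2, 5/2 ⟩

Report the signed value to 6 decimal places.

+0.377964

√[8·1!5!2!/9! · 5!1!2!1!6!1!] = √(6400/7)
  +(−1)^0/∏(0,1,1,2,4,0)! = 1/48  (running 1/48)
  +(−1)^1/∏(1,0,0,1,5,1)! = -1/120  (running 1/80)
⟨..|..⟩ = √(6400/7)·(1/80) = +0.377964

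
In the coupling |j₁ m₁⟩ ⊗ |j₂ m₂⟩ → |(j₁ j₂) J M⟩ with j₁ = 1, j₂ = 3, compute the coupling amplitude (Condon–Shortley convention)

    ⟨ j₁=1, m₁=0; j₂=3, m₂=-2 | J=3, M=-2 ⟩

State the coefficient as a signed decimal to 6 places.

+0.577350  (= +√(1/3))

√[7·1!1!5!/8! · 1!1!1!5!1!5!] = √(300)
  +(−1)^0/∏(0,1,1,1,0,4)! = 1/24  (running 1/24)
  +(−1)^1/∏(1,0,0,0,1,5)! = -1/120  (running 1/30)
⟨..|..⟩ = √(300)·(1/30) = +0.577350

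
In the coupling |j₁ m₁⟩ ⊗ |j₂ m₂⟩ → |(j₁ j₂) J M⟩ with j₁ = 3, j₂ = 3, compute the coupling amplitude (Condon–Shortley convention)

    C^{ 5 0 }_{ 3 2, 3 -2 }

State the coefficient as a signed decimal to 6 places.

+0.436436  (= +√(4/21))

triangle: 1!·5!·5!/12! = 14400/479001600
(j±m)!: 5!·1!·1!·5!·5!·5! = 207360000
prefactor² = (2J+1)·Δ·N² = 480000/7
  k=0: +1/(0!·1!·1!·1!·4!·4!) = 1/576
  k=1: −1/(1!·0!·0!·0!·5!·5!) = -1/14400
Σ = 1/600  ⇒  CG² = 480000/7·1/600² = 4/21
CG = +√(4/21) = +0.436436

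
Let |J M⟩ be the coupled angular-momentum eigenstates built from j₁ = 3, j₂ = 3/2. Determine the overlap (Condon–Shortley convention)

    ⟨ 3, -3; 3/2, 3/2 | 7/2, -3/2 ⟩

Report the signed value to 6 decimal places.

-0.308607

triangle: 1!·5!·2!/9! = 240/362880
(j±m)!: 0!·6!·3!·0!·2!·5! = 1036800
prefactor² = (2J+1)·Δ·N² = 38400/7
  k=1: −1/(1!·0!·5!·2!·0!·0!) = -1/240
Σ = -1/240  ⇒  CG² = 38400/7·(-1/240)² = 2/21
CG = −√(2/21) = -0.308607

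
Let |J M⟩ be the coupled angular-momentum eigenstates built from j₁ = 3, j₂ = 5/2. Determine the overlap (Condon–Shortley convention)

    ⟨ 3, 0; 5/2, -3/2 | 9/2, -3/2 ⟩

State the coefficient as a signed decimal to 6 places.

+√(45/154) ≈ +0.540562

j₁+j₂−J=1  J+j₁−j₂=5  J−j₁+j₂=4  j₁+j₂+J+1=11
(j₁±m₁, j₂±m₂, J±M) = (3,3,1,4,3,6)
P² = 207360/77
sum k=0..1:
  [0] +1/72 = 1/72
  [1] −1/288 = -1/288
S = 1/96
C² = P²·S² = 45/154 ; C = +0.540562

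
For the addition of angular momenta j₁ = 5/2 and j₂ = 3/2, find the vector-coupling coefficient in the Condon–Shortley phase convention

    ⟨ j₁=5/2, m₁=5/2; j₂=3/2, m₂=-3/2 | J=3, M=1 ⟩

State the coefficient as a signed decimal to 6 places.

+√(1/8) = +0.353553

triangle: 1!×4!×2!/8! = 48/40320
(j±m)!: 5!×0!×0!×3!×4!×2! = 34560
prefactor² = (2J+1)×Δ×N² = 288
  k=0: +1/(0!×1!×0!×0!×4!×2!) = 1/48
Σ = 1/48  ⇒  CG² = 288×1/48² = 1/8
CG = +√(1/8) = +0.353553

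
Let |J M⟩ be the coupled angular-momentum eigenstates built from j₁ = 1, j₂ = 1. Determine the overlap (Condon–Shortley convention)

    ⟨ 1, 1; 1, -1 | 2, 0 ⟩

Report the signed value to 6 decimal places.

+√(1/6) ≈ +0.408248

j₁+j₂−J=0  J+j₁−j₂=2  J−j₁+j₂=2  j₁+j₂+J+1=5
(j₁±m₁, j₂±m₂, J±M) = (2,0,0,2,2,2)
P² = 8/3
sum k=0..0:
  [0] +1/4 = 1/4
S = 1/4
C² = P²·S² = 1/6 ; C = +0.408248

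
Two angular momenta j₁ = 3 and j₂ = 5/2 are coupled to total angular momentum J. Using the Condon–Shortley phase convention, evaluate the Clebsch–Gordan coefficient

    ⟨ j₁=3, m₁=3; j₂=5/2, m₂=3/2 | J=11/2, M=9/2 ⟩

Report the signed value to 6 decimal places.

j₁+j₂−J=0  J+j₁−j₂=6  J−j₁+j₂=5  j₁+j₂+J+1=12
(j₁±m₁, j₂±m₂, J±M) = (6,0,4,1,10,1)
P² = 1492992000/11
sum k=0..0:
  [0] +1/17280 = 1/17280
S = 1/17280
C² = P²·S² = 5/11 ; C = +0.674200

+√(5/11) = +0.674200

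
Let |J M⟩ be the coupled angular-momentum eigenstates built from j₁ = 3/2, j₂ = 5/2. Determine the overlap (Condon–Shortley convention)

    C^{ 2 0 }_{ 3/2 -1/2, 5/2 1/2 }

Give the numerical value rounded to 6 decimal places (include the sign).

−√(1/14) ≈ -0.267261

triangle: 2!*1!*3!/7! = 12/5040
(j±m)!: 1!*2!*3!*2!*2!*2! = 96
prefactor² = (2J+1)*Δ*N² = 8/7
  k=1: −1/(1!*1!*1!*2!*0!*1!) = -1/2
  k=2: +1/(2!*0!*0!*1!*1!*2!) = 1/4
Σ = -1/4  ⇒  CG² = 8/7*(-1/4)² = 1/14
CG = −√(1/14) = -0.267261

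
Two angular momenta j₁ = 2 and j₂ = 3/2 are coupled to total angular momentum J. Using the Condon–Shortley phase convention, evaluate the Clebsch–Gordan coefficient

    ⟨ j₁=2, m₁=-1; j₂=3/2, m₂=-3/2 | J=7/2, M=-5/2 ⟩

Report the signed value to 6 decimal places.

+0.755929

triangle: 0!·4!·3!/8! = 144/40320
(j±m)!: 1!·3!·0!·3!·1!·6! = 25920
prefactor² = (2J+1)·Δ·N² = 5184/7
  k=0: +1/(0!·0!·3!·0!·1!·3!) = 1/36
Σ = 1/36  ⇒  CG² = 5184/7·1/36² = 4/7
CG = +√(4/7) = +0.755929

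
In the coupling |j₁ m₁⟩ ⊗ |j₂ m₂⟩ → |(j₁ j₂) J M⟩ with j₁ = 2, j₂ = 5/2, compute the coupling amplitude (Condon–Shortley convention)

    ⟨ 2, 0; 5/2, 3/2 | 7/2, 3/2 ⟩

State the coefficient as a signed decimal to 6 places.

triangle: 1!·3!·4!/9! = 144/362880
(j±m)!: 2!·2!·4!·1!·5!·2! = 23040
prefactor² = (2J+1)·Δ·N² = 512/7
  k=0: +1/(0!·1!·2!·4!·1!·0!) = 1/48
  k=1: −1/(1!·0!·1!·3!·2!·1!) = -1/12
Σ = -1/16  ⇒  CG² = 512/7·(-1/16)² = 2/7
CG = −√(2/7) = -0.534522

-0.534522  (= −√(2/7))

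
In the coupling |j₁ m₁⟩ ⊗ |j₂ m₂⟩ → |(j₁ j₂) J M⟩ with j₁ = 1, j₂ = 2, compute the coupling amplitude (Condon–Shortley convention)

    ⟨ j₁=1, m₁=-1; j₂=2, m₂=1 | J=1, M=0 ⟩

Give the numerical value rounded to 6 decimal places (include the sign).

+√(3/10) = +0.547723

triangle: 2!×0!×2!/5! = 4/120
(j±m)!: 0!×2!×3!×1!×1!×1! = 12
prefactor² = (2J+1)×Δ×N² = 6/5
  k=2: +1/(2!×0!×0!×1!×0!×1!) = 1/2
Σ = 1/2  ⇒  CG² = 6/5×1/2² = 3/10
CG = +√(3/10) = +0.547723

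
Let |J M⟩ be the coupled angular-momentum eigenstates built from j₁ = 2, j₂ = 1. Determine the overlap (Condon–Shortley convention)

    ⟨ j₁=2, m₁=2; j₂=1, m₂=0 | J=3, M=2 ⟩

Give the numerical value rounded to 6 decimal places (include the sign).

triangle: 0!·4!·2!/7! = 48/5040
(j±m)!: 4!·0!·1!·1!·5!·1! = 2880
prefactor² = (2J+1)·Δ·N² = 192
  k=0: +1/(0!·0!·0!·1!·4!·1!) = 1/24
Σ = 1/24  ⇒  CG² = 192·1/24² = 1/3
CG = +√(1/3) = +0.577350

+0.577350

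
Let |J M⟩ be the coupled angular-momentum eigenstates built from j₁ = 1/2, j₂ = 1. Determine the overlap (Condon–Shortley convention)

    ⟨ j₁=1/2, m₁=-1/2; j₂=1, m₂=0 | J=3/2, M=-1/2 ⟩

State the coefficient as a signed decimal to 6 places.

triangle: 0!*1!*2!/4! = 2/24
(j±m)!: 0!*1!*1!*1!*1!*2! = 2
prefactor² = (2J+1)*Δ*N² = 2/3
  k=0: +1/(0!*0!*1!*1!*0!*1!) = 1
Σ = 1  ⇒  CG² = 2/3*1² = 2/3
CG = +√(2/3) = +0.816497

+√(2/3) ≈ +0.816497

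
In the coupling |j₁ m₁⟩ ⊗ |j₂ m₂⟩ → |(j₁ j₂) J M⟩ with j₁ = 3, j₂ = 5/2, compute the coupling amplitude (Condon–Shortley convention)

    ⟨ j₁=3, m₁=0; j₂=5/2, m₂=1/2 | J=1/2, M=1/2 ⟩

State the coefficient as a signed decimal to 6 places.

√[2·5!1!0!/7! · 3!3!3!2!1!0!] = √(144/7)
  +(−1)^3/∏(3,2,0,0,1,0)! = -1/12  (running -1/12)
⟨..|..⟩ = √(144/7)·(-1/12) = -0.377964

−√(1/7) ≈ -0.377964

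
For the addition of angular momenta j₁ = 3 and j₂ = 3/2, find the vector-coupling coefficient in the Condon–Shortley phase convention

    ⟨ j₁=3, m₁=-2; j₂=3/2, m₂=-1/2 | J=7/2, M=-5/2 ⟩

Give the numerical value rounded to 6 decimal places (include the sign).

√[8·1!5!2!/9! · 1!5!1!2!1!6!] = √(6400/7)
  +(−1)^0/∏(0,1,5,1,0,1)! = 1/120  (running 1/120)
  +(−1)^1/∏(1,0,4,0,1,2)! = -1/48  (running -1/80)
⟨..|..⟩ = √(6400/7)·(-1/80) = -0.377964

-0.377964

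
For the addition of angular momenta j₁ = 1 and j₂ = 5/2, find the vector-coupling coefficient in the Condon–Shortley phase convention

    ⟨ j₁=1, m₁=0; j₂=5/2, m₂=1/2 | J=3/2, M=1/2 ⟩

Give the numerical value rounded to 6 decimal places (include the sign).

√[4·2!0!3!/6! · 1!1!3!2!2!1!] = √(8/5)
  +(−1)^1/∏(1,1,0,2,0,1)! = -1/2  (running -1/2)
⟨..|..⟩ = √(8/5)·(-1/2) = -0.632456

−√(2/5) ≈ -0.632456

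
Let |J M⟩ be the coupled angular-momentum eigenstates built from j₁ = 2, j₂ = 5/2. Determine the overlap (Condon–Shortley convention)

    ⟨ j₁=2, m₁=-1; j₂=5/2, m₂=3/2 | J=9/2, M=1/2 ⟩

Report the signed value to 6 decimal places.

+√(10/63) = +0.398410

triangle: 0!·4!·5!/10! = 2880/3628800
(j±m)!: 1!·3!·4!·1!·5!·4! = 414720
prefactor² = (2J+1)·Δ·N² = 23040/7
  k=0: +1/(0!·0!·3!·4!·1!·1!) = 1/144
Σ = 1/144  ⇒  CG² = 23040/7·1/144² = 10/63
CG = +√(10/63) = +0.398410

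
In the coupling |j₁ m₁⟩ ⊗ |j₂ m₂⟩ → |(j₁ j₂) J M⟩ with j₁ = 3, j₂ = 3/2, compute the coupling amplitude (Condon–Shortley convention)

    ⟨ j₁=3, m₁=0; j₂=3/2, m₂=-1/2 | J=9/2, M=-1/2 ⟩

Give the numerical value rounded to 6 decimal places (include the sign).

+√(10/21) = +0.690066

j₁+j₂−J=0  J+j₁−j₂=6  J−j₁+j₂=3  j₁+j₂+J+1=10
(j₁±m₁, j₂±m₂, J±M) = (3,3,1,2,4,5)
P² = 17280/7
sum k=0..0:
  [0] +1/72 = 1/72
S = 1/72
C² = P²·S² = 10/21 ; C = +0.690066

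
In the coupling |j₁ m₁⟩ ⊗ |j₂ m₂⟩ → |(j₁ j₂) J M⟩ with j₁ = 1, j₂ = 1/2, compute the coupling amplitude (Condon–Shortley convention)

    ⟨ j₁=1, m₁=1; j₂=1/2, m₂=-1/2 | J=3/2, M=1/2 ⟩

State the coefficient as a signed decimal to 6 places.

j₁+j₂−J=0  J+j₁−j₂=2  J−j₁+j₂=1  j₁+j₂+J+1=4
(j₁±m₁, j₂±m₂, J±M) = (2,0,0,1,2,1)
P² = 4/3
sum k=0..0:
  [0] +1/2 = 1/2
S = 1/2
C² = P²·S² = 1/3 ; C = +0.577350

+√(1/3) ≈ +0.577350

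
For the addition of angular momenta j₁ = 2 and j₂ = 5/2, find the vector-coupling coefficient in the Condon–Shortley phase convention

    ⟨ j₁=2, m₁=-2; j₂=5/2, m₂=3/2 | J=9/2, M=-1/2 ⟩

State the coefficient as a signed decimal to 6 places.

triangle: 0!*4!*5!/10! = 2880/3628800
(j±m)!: 0!*4!*4!*1!*4!*5! = 1658880
prefactor² = (2J+1)*Δ*N² = 92160/7
  k=0: +1/(0!*0!*4!*4!*0!*1!) = 1/576
Σ = 1/576  ⇒  CG² = 92160/7*1/576² = 5/126
CG = +√(5/126) = +0.199205

+√(5/126) = +0.199205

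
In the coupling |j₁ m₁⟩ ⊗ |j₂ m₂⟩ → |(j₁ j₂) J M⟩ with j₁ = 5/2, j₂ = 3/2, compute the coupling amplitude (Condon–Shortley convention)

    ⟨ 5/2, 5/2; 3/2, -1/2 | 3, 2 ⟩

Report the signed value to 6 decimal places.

√[7·1!4!2!/8! · 5!0!1!2!5!1!] = √(240)
  +(−1)^0/∏(0,1,0,1,4,1)! = 1/24  (running 1/24)
⟨..|..⟩ = √(240)·(1/24) = +0.645497

+√(5/12) = +0.645497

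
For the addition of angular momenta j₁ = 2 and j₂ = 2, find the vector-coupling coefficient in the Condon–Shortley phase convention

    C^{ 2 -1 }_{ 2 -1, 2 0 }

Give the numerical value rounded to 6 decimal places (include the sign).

√[5·2!2!2!/7! · 1!3!2!2!1!3!] = √(8/7)
  +(−1)^1/∏(1,1,2,1,0,1)! = -1/2  (running -1/2)
  +(−1)^2/∏(2,0,1,0,1,2)! = 1/4  (running -1/4)
⟨..|..⟩ = √(8/7)·(-1/4) = -0.267261

−√(1/14) ≈ -0.267261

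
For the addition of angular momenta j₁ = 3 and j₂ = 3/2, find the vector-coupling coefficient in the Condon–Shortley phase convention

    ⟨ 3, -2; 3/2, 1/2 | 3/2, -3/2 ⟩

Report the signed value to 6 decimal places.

√[4·3!3!0!/7! · 1!5!2!1!0!3!] = √(288/7)
  +(−1)^2/∏(2,1,3,0,0,0)! = 1/12  (running 1/12)
⟨..|..⟩ = √(288/7)·(1/12) = +0.534522

+√(2/7) = +0.534522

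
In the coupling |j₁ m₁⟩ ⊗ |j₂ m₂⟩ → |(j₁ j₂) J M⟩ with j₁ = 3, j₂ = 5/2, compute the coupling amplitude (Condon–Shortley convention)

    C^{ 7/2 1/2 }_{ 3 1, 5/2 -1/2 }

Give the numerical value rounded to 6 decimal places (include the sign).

−√(1/63) ≈ -0.125988

j₁+j₂−J=2  J+j₁−j₂=4  J−j₁+j₂=3  j₁+j₂+J+1=10
(j₁±m₁, j₂±m₂, J±M) = (4,2,2,3,4,3)
P² = 9216/175
sum k=0..2:
  [0] +1/16 = 1/16
  [1] −1/12 = -1/12
  [2] +1/288 = 1/288
S = -5/288
C² = P²·S² = 1/63 ; C = -0.125988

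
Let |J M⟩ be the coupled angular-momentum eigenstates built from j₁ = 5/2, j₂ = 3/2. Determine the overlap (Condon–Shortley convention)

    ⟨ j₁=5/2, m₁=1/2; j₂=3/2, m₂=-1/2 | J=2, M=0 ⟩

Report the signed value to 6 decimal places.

−√(1/14) ≈ -0.267261

triangle: 2!·3!·1!/7! = 12/5040
(j±m)!: 3!·2!·1!·2!·2!·2! = 96
prefactor² = (2J+1)·Δ·N² = 8/7
  k=0: +1/(0!·2!·2!·1!·1!·0!) = 1/4
  k=1: −1/(1!·1!·1!·0!·2!·1!) = -1/2
Σ = -1/4  ⇒  CG² = 8/7·(-1/4)² = 1/14
CG = −√(1/14) = -0.267261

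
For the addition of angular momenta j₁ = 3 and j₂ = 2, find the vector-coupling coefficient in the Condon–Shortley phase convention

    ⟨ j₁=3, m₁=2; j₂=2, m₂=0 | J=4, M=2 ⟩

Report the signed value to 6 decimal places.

j₁+j₂−J=1  J+j₁−j₂=5  J−j₁+j₂=3  j₁+j₂+J+1=10
(j₁±m₁, j₂±m₂, J±M) = (5,1,2,2,6,2)
P² = 8640/7
sum k=0..1:
  [0] +1/48 = 1/48
  [1] −1/240 = -1/240
S = 1/60
C² = P²·S² = 12/35 ; C = +0.585540

+0.585540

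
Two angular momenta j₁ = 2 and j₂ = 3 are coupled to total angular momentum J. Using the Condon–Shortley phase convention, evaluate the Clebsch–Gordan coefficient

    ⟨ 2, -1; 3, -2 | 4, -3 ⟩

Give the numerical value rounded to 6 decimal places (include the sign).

+0.223607  (= +√(1/20))

j₁+j₂−J=1  J+j₁−j₂=3  J−j₁+j₂=5  j₁+j₂+J+1=10
(j₁±m₁, j₂±m₂, J±M) = (1,3,1,5,1,7)
P² = 6480
sum k=0..1:
  [0] +1/144 = 1/144
  [1] −1/240 = -1/240
S = 1/360
C² = P²·S² = 1/20 ; C = +0.223607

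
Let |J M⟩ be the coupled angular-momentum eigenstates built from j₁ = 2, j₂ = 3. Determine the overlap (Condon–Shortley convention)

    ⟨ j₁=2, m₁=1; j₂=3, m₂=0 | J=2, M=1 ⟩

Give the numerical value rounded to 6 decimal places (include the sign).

−√(2/7) = -0.534522

j₁+j₂−J=3  J+j₁−j₂=1  J−j₁+j₂=3  j₁+j₂+J+1=8
(j₁±m₁, j₂±m₂, J±M) = (3,1,3,3,3,1)
P² = 81/14
sum k=0..1:
  [0] +1/36 = 1/36
  [1] −1/4 = -1/4
S = -2/9
C² = P²·S² = 2/7 ; C = -0.534522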